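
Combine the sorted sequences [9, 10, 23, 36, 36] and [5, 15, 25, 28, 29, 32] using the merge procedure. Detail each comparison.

Merging process:

Compare 9 vs 5: take 5 from right. Merged: [5]
Compare 9 vs 15: take 9 from left. Merged: [5, 9]
Compare 10 vs 15: take 10 from left. Merged: [5, 9, 10]
Compare 23 vs 15: take 15 from right. Merged: [5, 9, 10, 15]
Compare 23 vs 25: take 23 from left. Merged: [5, 9, 10, 15, 23]
Compare 36 vs 25: take 25 from right. Merged: [5, 9, 10, 15, 23, 25]
Compare 36 vs 28: take 28 from right. Merged: [5, 9, 10, 15, 23, 25, 28]
Compare 36 vs 29: take 29 from right. Merged: [5, 9, 10, 15, 23, 25, 28, 29]
Compare 36 vs 32: take 32 from right. Merged: [5, 9, 10, 15, 23, 25, 28, 29, 32]
Append remaining from left: [36, 36]. Merged: [5, 9, 10, 15, 23, 25, 28, 29, 32, 36, 36]

Final merged array: [5, 9, 10, 15, 23, 25, 28, 29, 32, 36, 36]
Total comparisons: 9

The merged array is [5, 9, 10, 15, 23, 25, 28, 29, 32, 36, 36], requiring 9 comparisons. The merge step runs in O(n) time where n is the total number of elements.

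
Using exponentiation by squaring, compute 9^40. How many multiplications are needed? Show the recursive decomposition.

Computing 9^40 by squaring (build up from 9^1; each line after the first costs one multiplication):

9^1 = 9
9^2 = (9^1)^2 = 9^2 = 81
9^4 = (9^2)^2 = 81^2 = 6561
9^5 = 9 * 9^4 = 9 * 6561 = 59049
9^10 = (9^5)^2 = 59049^2 = 3486784401
9^20 = (9^10)^2 = 3486784401^2 = 12157665459056928801
9^40 = (9^20)^2 = 12157665459056928801^2 = 147808829414345923316083210206383297601

Result: 147808829414345923316083210206383297601
Multiplications needed: 6 (6 lines after 9^1)

9^40 = 147808829414345923316083210206383297601. Using exponentiation by squaring, this requires 6 multiplications. The key idea: if the exponent is even, square the half-power; if odd, multiply by the base once.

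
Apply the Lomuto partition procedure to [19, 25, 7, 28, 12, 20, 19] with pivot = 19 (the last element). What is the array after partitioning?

Lomuto partition with pivot = 19:

Initial array: [19, 25, 7, 28, 12, 20, 19]

arr[0]=19 <= 19: swap with position 0, array becomes [19, 25, 7, 28, 12, 20, 19]
arr[1]=25 > 19: no swap
arr[2]=7 <= 19: swap with position 1, array becomes [19, 7, 25, 28, 12, 20, 19]
arr[3]=28 > 19: no swap
arr[4]=12 <= 19: swap with position 2, array becomes [19, 7, 12, 28, 25, 20, 19]
arr[5]=20 > 19: no swap

Place pivot at position 3: [19, 7, 12, 19, 25, 20, 28]
Pivot position: 3

After partitioning with pivot 19, the array becomes [19, 7, 12, 19, 25, 20, 28]. The pivot is placed at index 3. All elements to the left of the pivot are <= 19, and all elements to the right are > 19.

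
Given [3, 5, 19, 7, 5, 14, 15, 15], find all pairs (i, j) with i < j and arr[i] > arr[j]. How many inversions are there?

Finding inversions in [3, 5, 19, 7, 5, 14, 15, 15]:

(2, 3): arr[2]=19 > arr[3]=7
(2, 4): arr[2]=19 > arr[4]=5
(2, 5): arr[2]=19 > arr[5]=14
(2, 6): arr[2]=19 > arr[6]=15
(2, 7): arr[2]=19 > arr[7]=15
(3, 4): arr[3]=7 > arr[4]=5

Total inversions: 6

The array has 6 inversion(s): (2,3), (2,4), (2,5), (2,6), (2,7), (3,4). Each pair (i,j) satisfies i < j and arr[i] > arr[j].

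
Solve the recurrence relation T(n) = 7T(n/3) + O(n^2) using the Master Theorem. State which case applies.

Master Theorem for T(n) = 7T(n/3) + O(n^2):

a = 7, b = 3, c = 2
log_b(a) = log_3(7) = 1.7712

Case 3: c = 2 > log_3(7) = 1.7712
T(n) = O(n^2) = O(n^2)

For T(n) = 7T(n/3) + O(n^2): log_3(7) = 1.7712. This is Case 3 of the Master Theorem (c > log_b(a), work dominated by root), giving O(n^2).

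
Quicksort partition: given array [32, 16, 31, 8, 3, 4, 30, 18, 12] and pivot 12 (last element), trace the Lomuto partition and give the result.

Lomuto partition with pivot = 12:

Initial array: [32, 16, 31, 8, 3, 4, 30, 18, 12]

arr[0]=32 > 12: no swap
arr[1]=16 > 12: no swap
arr[2]=31 > 12: no swap
arr[3]=8 <= 12: swap with position 0, array becomes [8, 16, 31, 32, 3, 4, 30, 18, 12]
arr[4]=3 <= 12: swap with position 1, array becomes [8, 3, 31, 32, 16, 4, 30, 18, 12]
arr[5]=4 <= 12: swap with position 2, array becomes [8, 3, 4, 32, 16, 31, 30, 18, 12]
arr[6]=30 > 12: no swap
arr[7]=18 > 12: no swap

Place pivot at position 3: [8, 3, 4, 12, 16, 31, 30, 18, 32]
Pivot position: 3

After partitioning with pivot 12, the array becomes [8, 3, 4, 12, 16, 31, 30, 18, 32]. The pivot is placed at index 3. All elements to the left of the pivot are <= 12, and all elements to the right are > 12.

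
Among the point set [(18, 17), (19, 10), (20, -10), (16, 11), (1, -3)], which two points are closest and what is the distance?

Computing all pairwise distances among 5 points:

d((18, 17), (19, 10)) = 7.0711
d((18, 17), (20, -10)) = 27.074
d((18, 17), (16, 11)) = 6.3246
d((18, 17), (1, -3)) = 26.2488
d((19, 10), (20, -10)) = 20.025
d((19, 10), (16, 11)) = 3.1623 <-- minimum
d((19, 10), (1, -3)) = 22.2036
d((20, -10), (16, 11)) = 21.3776
d((20, -10), (1, -3)) = 20.2485
d((16, 11), (1, -3)) = 20.5183

Closest pair: (19, 10) and (16, 11) with distance 3.1623

The closest pair is (19, 10) and (16, 11) with Euclidean distance 3.1623. For 5 points, brute-force pairwise comparison is shown above. For large n, the divide-and-conquer algorithm (sort by x, recurse on halves, check the dividing strip) achieves O(n log n).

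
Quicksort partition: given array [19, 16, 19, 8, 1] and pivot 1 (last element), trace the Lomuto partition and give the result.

Lomuto partition with pivot = 1:

Initial array: [19, 16, 19, 8, 1]

arr[0]=19 > 1: no swap
arr[1]=16 > 1: no swap
arr[2]=19 > 1: no swap
arr[3]=8 > 1: no swap

Place pivot at position 0: [1, 16, 19, 8, 19]
Pivot position: 0

After partitioning with pivot 1, the array becomes [1, 16, 19, 8, 19]. The pivot is placed at index 0. All elements to the left of the pivot are <= 1, and all elements to the right are > 1.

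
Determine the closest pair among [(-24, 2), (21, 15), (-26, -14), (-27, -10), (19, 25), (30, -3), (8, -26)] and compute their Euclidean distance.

Computing all pairwise distances among 7 points:

d((-24, 2), (21, 15)) = 46.8402
d((-24, 2), (-26, -14)) = 16.1245
d((-24, 2), (-27, -10)) = 12.3693
d((-24, 2), (19, 25)) = 48.7647
d((-24, 2), (30, -3)) = 54.231
d((-24, 2), (8, -26)) = 42.5206
d((21, 15), (-26, -14)) = 55.2268
d((21, 15), (-27, -10)) = 54.1202
d((21, 15), (19, 25)) = 10.198
d((21, 15), (30, -3)) = 20.1246
d((21, 15), (8, -26)) = 43.0116
d((-26, -14), (-27, -10)) = 4.1231 <-- minimum
d((-26, -14), (19, 25)) = 59.5483
d((-26, -14), (30, -3)) = 57.0701
d((-26, -14), (8, -26)) = 36.0555
d((-27, -10), (19, 25)) = 57.8014
d((-27, -10), (30, -3)) = 57.4282
d((-27, -10), (8, -26)) = 38.4838
d((19, 25), (30, -3)) = 30.0832
d((19, 25), (8, -26)) = 52.1728
d((30, -3), (8, -26)) = 31.8277

Closest pair: (-26, -14) and (-27, -10) with distance 4.1231

The closest pair is (-26, -14) and (-27, -10) with Euclidean distance 4.1231. For 7 points, brute-force pairwise comparison is shown above. For large n, the divide-and-conquer algorithm (sort by x, recurse on halves, check the dividing strip) achieves O(n log n).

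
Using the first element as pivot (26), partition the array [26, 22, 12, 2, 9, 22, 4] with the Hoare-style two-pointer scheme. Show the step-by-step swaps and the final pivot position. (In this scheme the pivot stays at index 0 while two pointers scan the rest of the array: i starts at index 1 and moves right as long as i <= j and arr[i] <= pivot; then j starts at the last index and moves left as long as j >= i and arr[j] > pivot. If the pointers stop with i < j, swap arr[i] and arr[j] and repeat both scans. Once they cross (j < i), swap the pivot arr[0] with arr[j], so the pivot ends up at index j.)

Hoare-style two-pointer partition with pivot = 26:

Initial array: [26, 22, 12, 2, 9, 22, 4]

Pointers start at i = 1, j = 6.
i ends at 7, j ends at 6: the pointers have crossed (j < i), so scanning stops.

Swap pivot arr[0] with arr[6] to place pivot at position 6: [4, 22, 12, 2, 9, 22, 26]
Pivot position: 6

After partitioning with pivot 26, the array becomes [4, 22, 12, 2, 9, 22, 26]. The pivot is placed at index 6. All elements to the left of the pivot are <= 26, and all elements to the right are > 26.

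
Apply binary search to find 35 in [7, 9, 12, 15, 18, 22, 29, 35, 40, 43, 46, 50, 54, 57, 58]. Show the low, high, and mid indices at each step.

Binary search for 35 in [7, 9, 12, 15, 18, 22, 29, 35, 40, 43, 46, 50, 54, 57, 58]:

lo=0, hi=14, mid=7, arr[mid]=35 -> Found target at index 7!

Binary search finds 35 at index 7 after 1 comparisons. The search repeatedly halves the search space by comparing with the middle element.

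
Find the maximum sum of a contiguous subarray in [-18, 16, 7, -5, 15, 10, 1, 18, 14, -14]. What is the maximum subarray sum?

Using Kadane's algorithm on [-18, 16, 7, -5, 15, 10, 1, 18, 14, -14]:

Scanning through the array:
Position 1 (value 16): max_ending_here = 16, max_so_far = 16
Position 2 (value 7): max_ending_here = 23, max_so_far = 23
Position 3 (value -5): max_ending_here = 18, max_so_far = 23
Position 4 (value 15): max_ending_here = 33, max_so_far = 33
Position 5 (value 10): max_ending_here = 43, max_so_far = 43
Position 6 (value 1): max_ending_here = 44, max_so_far = 44
Position 7 (value 18): max_ending_here = 62, max_so_far = 62
Position 8 (value 14): max_ending_here = 76, max_so_far = 76
Position 9 (value -14): max_ending_here = 62, max_so_far = 76

Maximum subarray: [16, 7, -5, 15, 10, 1, 18, 14]
Maximum sum: 76

The maximum subarray is [16, 7, -5, 15, 10, 1, 18, 14] with sum 76. This subarray runs from index 1 to index 8.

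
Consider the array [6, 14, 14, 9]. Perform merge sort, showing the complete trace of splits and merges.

Merge sort trace:

Split: [6, 14, 14, 9] -> [6, 14] and [14, 9]
  Split: [6, 14] -> [6] and [14]
  Merge: [6] + [14] -> [6, 14]
  Split: [14, 9] -> [14] and [9]
  Merge: [14] + [9] -> [9, 14]
Merge: [6, 14] + [9, 14] -> [6, 9, 14, 14]

Final sorted array: [6, 9, 14, 14]

The merge sort proceeds by recursively splitting the array and merging sorted halves.
After all merges, the sorted array is [6, 9, 14, 14].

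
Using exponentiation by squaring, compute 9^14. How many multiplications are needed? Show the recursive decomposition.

Computing 9^14 by squaring (build up from 9^1; each line after the first costs one multiplication):

9^1 = 9
9^2 = (9^1)^2 = 9^2 = 81
9^3 = 9 * 9^2 = 9 * 81 = 729
9^6 = (9^3)^2 = 729^2 = 531441
9^7 = 9 * 9^6 = 9 * 531441 = 4782969
9^14 = (9^7)^2 = 4782969^2 = 22876792454961

Result: 22876792454961
Multiplications needed: 5 (5 lines after 9^1)

9^14 = 22876792454961. Using exponentiation by squaring, this requires 5 multiplications. The key idea: if the exponent is even, square the half-power; if odd, multiply by the base once.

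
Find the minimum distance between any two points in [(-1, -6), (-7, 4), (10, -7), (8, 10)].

Computing all pairwise distances among 4 points:

d((-1, -6), (-7, 4)) = 11.6619
d((-1, -6), (10, -7)) = 11.0454 <-- minimum
d((-1, -6), (8, 10)) = 18.3576
d((-7, 4), (10, -7)) = 20.2485
d((-7, 4), (8, 10)) = 16.1555
d((10, -7), (8, 10)) = 17.1172

Closest pair: (-1, -6) and (10, -7) with distance 11.0454

The closest pair is (-1, -6) and (10, -7) with Euclidean distance 11.0454. For 4 points, brute-force pairwise comparison is shown above. For large n, the divide-and-conquer algorithm (sort by x, recurse on halves, check the dividing strip) achieves O(n log n).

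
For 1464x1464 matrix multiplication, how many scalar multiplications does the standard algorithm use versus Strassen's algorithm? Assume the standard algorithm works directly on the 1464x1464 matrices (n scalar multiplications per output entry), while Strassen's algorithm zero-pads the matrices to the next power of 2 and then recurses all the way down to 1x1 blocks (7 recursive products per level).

Matrix multiplication for 1464x1464 matrices:

Strassen's algorithm requires power-of-2 dimensions. Pad 1464x1464 to 2048x2048 (next power of 2).

Standard algorithm: 1464^3 = 3137785344 multiplications
Strassen's algorithm: 7^(log2(2048)) = 7^11 = 1977326743 multiplications
Savings: 3137785344 - 1977326743 = 1160458601 multiplications

Standard: 3137785344 multiplications (1464^3). Strassen: 1977326743 multiplications (7^11, after padding to 2048x2048). Strassen reduces 8 recursive multiplications to 7 at each level.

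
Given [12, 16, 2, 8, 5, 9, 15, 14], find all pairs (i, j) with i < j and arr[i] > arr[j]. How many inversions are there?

Finding inversions in [12, 16, 2, 8, 5, 9, 15, 14]:

(0, 2): arr[0]=12 > arr[2]=2
(0, 3): arr[0]=12 > arr[3]=8
(0, 4): arr[0]=12 > arr[4]=5
(0, 5): arr[0]=12 > arr[5]=9
(1, 2): arr[1]=16 > arr[2]=2
(1, 3): arr[1]=16 > arr[3]=8
(1, 4): arr[1]=16 > arr[4]=5
(1, 5): arr[1]=16 > arr[5]=9
(1, 6): arr[1]=16 > arr[6]=15
(1, 7): arr[1]=16 > arr[7]=14
(3, 4): arr[3]=8 > arr[4]=5
(6, 7): arr[6]=15 > arr[7]=14

Total inversions: 12

The array has 12 inversion(s): (0,2), (0,3), (0,4), (0,5), (1,2), (1,3), (1,4), (1,5), (1,6), (1,7), (3,4), (6,7). Each pair (i,j) satisfies i < j and arr[i] > arr[j].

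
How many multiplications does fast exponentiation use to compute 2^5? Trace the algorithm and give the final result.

Computing 2^5 by squaring (build up from 2^1; each line after the first costs one multiplication):

2^1 = 2
2^2 = (2^1)^2 = 2^2 = 4
2^4 = (2^2)^2 = 4^2 = 16
2^5 = 2 * 2^4 = 2 * 16 = 32

Result: 32
Multiplications needed: 3 (3 lines after 2^1)

2^5 = 32. Using exponentiation by squaring, this requires 3 multiplications. The key idea: if the exponent is even, square the half-power; if odd, multiply by the base once.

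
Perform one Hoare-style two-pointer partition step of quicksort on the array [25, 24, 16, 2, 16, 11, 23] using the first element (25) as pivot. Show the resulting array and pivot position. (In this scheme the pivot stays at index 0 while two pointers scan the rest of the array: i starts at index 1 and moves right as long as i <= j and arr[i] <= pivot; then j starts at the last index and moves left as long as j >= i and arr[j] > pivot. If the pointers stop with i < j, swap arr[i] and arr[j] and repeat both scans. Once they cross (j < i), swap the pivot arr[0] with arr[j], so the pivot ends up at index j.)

Hoare-style two-pointer partition with pivot = 25:

Initial array: [25, 24, 16, 2, 16, 11, 23]

Pointers start at i = 1, j = 6.
i ends at 7, j ends at 6: the pointers have crossed (j < i), so scanning stops.

Swap pivot arr[0] with arr[6] to place pivot at position 6: [23, 24, 16, 2, 16, 11, 25]
Pivot position: 6

After partitioning with pivot 25, the array becomes [23, 24, 16, 2, 16, 11, 25]. The pivot is placed at index 6. All elements to the left of the pivot are <= 25, and all elements to the right are > 25.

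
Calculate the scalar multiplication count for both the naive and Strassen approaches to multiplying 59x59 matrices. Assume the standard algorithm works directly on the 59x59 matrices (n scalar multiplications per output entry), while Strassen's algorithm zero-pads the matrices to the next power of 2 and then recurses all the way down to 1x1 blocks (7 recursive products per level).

Matrix multiplication for 59x59 matrices:

Strassen's algorithm requires power-of-2 dimensions. Pad 59x59 to 64x64 (next power of 2).

Standard algorithm: 59^3 = 205379 multiplications
Strassen's algorithm: 7^(log2(64)) = 7^6 = 117649 multiplications
Savings: 205379 - 117649 = 87730 multiplications

Standard: 205379 multiplications (59^3). Strassen: 117649 multiplications (7^6, after padding to 64x64). Strassen reduces 8 recursive multiplications to 7 at each level.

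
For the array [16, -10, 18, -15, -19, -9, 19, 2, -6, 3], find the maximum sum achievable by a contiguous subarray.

Using Kadane's algorithm on [16, -10, 18, -15, -19, -9, 19, 2, -6, 3]:

Scanning through the array:
Position 1 (value -10): max_ending_here = 6, max_so_far = 16
Position 2 (value 18): max_ending_here = 24, max_so_far = 24
Position 3 (value -15): max_ending_here = 9, max_so_far = 24
Position 4 (value -19): max_ending_here = -10, max_so_far = 24
Position 5 (value -9): max_ending_here = -9, max_so_far = 24
Position 6 (value 19): max_ending_here = 19, max_so_far = 24
Position 7 (value 2): max_ending_here = 21, max_so_far = 24
Position 8 (value -6): max_ending_here = 15, max_so_far = 24
Position 9 (value 3): max_ending_here = 18, max_so_far = 24

Maximum subarray: [16, -10, 18]
Maximum sum: 24

The maximum subarray is [16, -10, 18] with sum 24. This subarray runs from index 0 to index 2.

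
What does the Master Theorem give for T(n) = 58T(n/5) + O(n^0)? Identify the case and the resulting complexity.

Master Theorem for T(n) = 58T(n/5) + O(n^0):

a = 58, b = 5, c = 0
log_b(a) = log_5(58) = 2.5229

Case 1: c = 0 < log_5(58) = 2.5229
T(n) = O(n^(log_5 58))

For T(n) = 58T(n/5) + O(n^0): log_5(58) = 2.5229. This is Case 1 of the Master Theorem (c < log_b(a), work dominated by leaves), giving O(n^(log_5 58)).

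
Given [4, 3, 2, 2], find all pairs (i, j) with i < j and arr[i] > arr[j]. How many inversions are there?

Finding inversions in [4, 3, 2, 2]:

(0, 1): arr[0]=4 > arr[1]=3
(0, 2): arr[0]=4 > arr[2]=2
(0, 3): arr[0]=4 > arr[3]=2
(1, 2): arr[1]=3 > arr[2]=2
(1, 3): arr[1]=3 > arr[3]=2

Total inversions: 5

The array has 5 inversion(s): (0,1), (0,2), (0,3), (1,2), (1,3). Each pair (i,j) satisfies i < j and arr[i] > arr[j].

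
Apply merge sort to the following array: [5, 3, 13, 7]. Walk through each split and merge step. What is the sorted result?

Merge sort trace:

Split: [5, 3, 13, 7] -> [5, 3] and [13, 7]
  Split: [5, 3] -> [5] and [3]
  Merge: [5] + [3] -> [3, 5]
  Split: [13, 7] -> [13] and [7]
  Merge: [13] + [7] -> [7, 13]
Merge: [3, 5] + [7, 13] -> [3, 5, 7, 13]

Final sorted array: [3, 5, 7, 13]

The merge sort proceeds by recursively splitting the array and merging sorted halves.
After all merges, the sorted array is [3, 5, 7, 13].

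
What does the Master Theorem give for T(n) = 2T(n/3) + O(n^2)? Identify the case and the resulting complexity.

Master Theorem for T(n) = 2T(n/3) + O(n^2):

a = 2, b = 3, c = 2
log_b(a) = log_3(2) = 0.6309

Case 3: c = 2 > log_3(2) = 0.6309
T(n) = O(n^2) = O(n^2)

For T(n) = 2T(n/3) + O(n^2): log_3(2) = 0.6309. This is Case 3 of the Master Theorem (c > log_b(a), work dominated by root), giving O(n^2).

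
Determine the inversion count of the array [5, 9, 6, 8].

Finding inversions in [5, 9, 6, 8]:

(1, 2): arr[1]=9 > arr[2]=6
(1, 3): arr[1]=9 > arr[3]=8

Total inversions: 2

The array has 2 inversion(s): (1,2), (1,3). Each pair (i,j) satisfies i < j and arr[i] > arr[j].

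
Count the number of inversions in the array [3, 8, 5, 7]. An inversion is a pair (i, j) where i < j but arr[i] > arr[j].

Finding inversions in [3, 8, 5, 7]:

(1, 2): arr[1]=8 > arr[2]=5
(1, 3): arr[1]=8 > arr[3]=7

Total inversions: 2

The array has 2 inversion(s): (1,2), (1,3). Each pair (i,j) satisfies i < j and arr[i] > arr[j].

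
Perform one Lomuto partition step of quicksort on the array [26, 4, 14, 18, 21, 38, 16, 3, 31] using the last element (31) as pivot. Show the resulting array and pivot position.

Lomuto partition with pivot = 31:

Initial array: [26, 4, 14, 18, 21, 38, 16, 3, 31]

arr[0]=26 <= 31: swap with position 0, array becomes [26, 4, 14, 18, 21, 38, 16, 3, 31]
arr[1]=4 <= 31: swap with position 1, array becomes [26, 4, 14, 18, 21, 38, 16, 3, 31]
arr[2]=14 <= 31: swap with position 2, array becomes [26, 4, 14, 18, 21, 38, 16, 3, 31]
arr[3]=18 <= 31: swap with position 3, array becomes [26, 4, 14, 18, 21, 38, 16, 3, 31]
arr[4]=21 <= 31: swap with position 4, array becomes [26, 4, 14, 18, 21, 38, 16, 3, 31]
arr[5]=38 > 31: no swap
arr[6]=16 <= 31: swap with position 5, array becomes [26, 4, 14, 18, 21, 16, 38, 3, 31]
arr[7]=3 <= 31: swap with position 6, array becomes [26, 4, 14, 18, 21, 16, 3, 38, 31]

Place pivot at position 7: [26, 4, 14, 18, 21, 16, 3, 31, 38]
Pivot position: 7

After partitioning with pivot 31, the array becomes [26, 4, 14, 18, 21, 16, 3, 31, 38]. The pivot is placed at index 7. All elements to the left of the pivot are <= 31, and all elements to the right are > 31.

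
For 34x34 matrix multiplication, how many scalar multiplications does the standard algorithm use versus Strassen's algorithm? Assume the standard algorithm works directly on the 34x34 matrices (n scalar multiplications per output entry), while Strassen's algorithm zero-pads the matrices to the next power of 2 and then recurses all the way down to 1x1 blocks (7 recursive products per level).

Matrix multiplication for 34x34 matrices:

Strassen's algorithm requires power-of-2 dimensions. Pad 34x34 to 64x64 (next power of 2).

Standard algorithm: 34^3 = 39304 multiplications
Strassen's algorithm: 7^(log2(64)) = 7^6 = 117649 multiplications
Difference: 39304 - 117649 = -78345 (Strassen uses MORE here due to padding overhead — for small or just-over-power-of-2 n, padding can outweigh the per-level savings)

Standard: 39304 multiplications (34^3). Strassen: 117649 multiplications (7^6, after padding to 64x64). Strassen reduces 8 recursive multiplications to 7 at each level.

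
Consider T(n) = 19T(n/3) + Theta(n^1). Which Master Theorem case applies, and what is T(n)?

Master Theorem for T(n) = 19T(n/3) + O(n^1):

a = 19, b = 3, c = 1
log_b(a) = log_3(19) = 2.6801

Case 1: c = 1 < log_3(19) = 2.6801
T(n) = O(n^(log_3 19))

For T(n) = 19T(n/3) + O(n^1): log_3(19) = 2.6801. This is Case 1 of the Master Theorem (c < log_b(a), work dominated by leaves), giving O(n^(log_3 19)).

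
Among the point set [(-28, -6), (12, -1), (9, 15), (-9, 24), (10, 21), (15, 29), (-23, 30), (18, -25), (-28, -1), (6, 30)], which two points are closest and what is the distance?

Computing all pairwise distances among 10 points:

d((-28, -6), (12, -1)) = 40.3113
d((-28, -6), (9, 15)) = 42.5441
d((-28, -6), (-9, 24)) = 35.5106
d((-28, -6), (10, 21)) = 46.6154
d((-28, -6), (15, 29)) = 55.4437
d((-28, -6), (-23, 30)) = 36.3456
d((-28, -6), (18, -25)) = 49.7695
d((-28, -6), (-28, -1)) = 5.0 <-- minimum
d((-28, -6), (6, 30)) = 49.5177
d((12, -1), (9, 15)) = 16.2788
d((12, -1), (-9, 24)) = 32.6497
d((12, -1), (10, 21)) = 22.0907
d((12, -1), (15, 29)) = 30.1496
d((12, -1), (-23, 30)) = 46.7547
d((12, -1), (18, -25)) = 24.7386
d((12, -1), (-28, -1)) = 40.0
d((12, -1), (6, 30)) = 31.5753
d((9, 15), (-9, 24)) = 20.1246
d((9, 15), (10, 21)) = 6.0828
d((9, 15), (15, 29)) = 15.2315
d((9, 15), (-23, 30)) = 35.3412
d((9, 15), (18, -25)) = 41.0
d((9, 15), (-28, -1)) = 40.3113
d((9, 15), (6, 30)) = 15.2971
d((-9, 24), (10, 21)) = 19.2354
d((-9, 24), (15, 29)) = 24.5153
d((-9, 24), (-23, 30)) = 15.2315
d((-9, 24), (18, -25)) = 55.9464
d((-9, 24), (-28, -1)) = 31.4006
d((-9, 24), (6, 30)) = 16.1555
d((10, 21), (15, 29)) = 9.434
d((10, 21), (-23, 30)) = 34.2053
d((10, 21), (18, -25)) = 46.6905
d((10, 21), (-28, -1)) = 43.909
d((10, 21), (6, 30)) = 9.8489
d((15, 29), (-23, 30)) = 38.0132
d((15, 29), (18, -25)) = 54.0833
d((15, 29), (-28, -1)) = 52.4309
d((15, 29), (6, 30)) = 9.0554
d((-23, 30), (18, -25)) = 68.6003
d((-23, 30), (-28, -1)) = 31.4006
d((-23, 30), (6, 30)) = 29.0
d((18, -25), (-28, -1)) = 51.8845
d((18, -25), (6, 30)) = 56.2939
d((-28, -1), (6, 30)) = 46.0109

Closest pair: (-28, -6) and (-28, -1) with distance 5.0

The closest pair is (-28, -6) and (-28, -1) with Euclidean distance 5.0. For 10 points, brute-force pairwise comparison is shown above. For large n, the divide-and-conquer algorithm (sort by x, recurse on halves, check the dividing strip) achieves O(n log n).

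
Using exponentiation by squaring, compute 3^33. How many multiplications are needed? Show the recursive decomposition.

Computing 3^33 by squaring (build up from 3^1; each line after the first costs one multiplication):

3^1 = 3
3^2 = (3^1)^2 = 3^2 = 9
3^4 = (3^2)^2 = 9^2 = 81
3^8 = (3^4)^2 = 81^2 = 6561
3^16 = (3^8)^2 = 6561^2 = 43046721
3^32 = (3^16)^2 = 43046721^2 = 1853020188851841
3^33 = 3 * 3^32 = 3 * 1853020188851841 = 5559060566555523

Result: 5559060566555523
Multiplications needed: 6 (6 lines after 3^1)

3^33 = 5559060566555523. Using exponentiation by squaring, this requires 6 multiplications. The key idea: if the exponent is even, square the half-power; if odd, multiply by the base once.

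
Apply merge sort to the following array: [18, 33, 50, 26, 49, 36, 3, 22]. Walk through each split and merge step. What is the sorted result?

Merge sort trace:

Split: [18, 33, 50, 26, 49, 36, 3, 22] -> [18, 33, 50, 26] and [49, 36, 3, 22]
  Split: [18, 33, 50, 26] -> [18, 33] and [50, 26]
    Split: [18, 33] -> [18] and [33]
    Merge: [18] + [33] -> [18, 33]
    Split: [50, 26] -> [50] and [26]
    Merge: [50] + [26] -> [26, 50]
  Merge: [18, 33] + [26, 50] -> [18, 26, 33, 50]
  Split: [49, 36, 3, 22] -> [49, 36] and [3, 22]
    Split: [49, 36] -> [49] and [36]
    Merge: [49] + [36] -> [36, 49]
    Split: [3, 22] -> [3] and [22]
    Merge: [3] + [22] -> [3, 22]
  Merge: [36, 49] + [3, 22] -> [3, 22, 36, 49]
Merge: [18, 26, 33, 50] + [3, 22, 36, 49] -> [3, 18, 22, 26, 33, 36, 49, 50]

Final sorted array: [3, 18, 22, 26, 33, 36, 49, 50]

The merge sort proceeds by recursively splitting the array and merging sorted halves.
After all merges, the sorted array is [3, 18, 22, 26, 33, 36, 49, 50].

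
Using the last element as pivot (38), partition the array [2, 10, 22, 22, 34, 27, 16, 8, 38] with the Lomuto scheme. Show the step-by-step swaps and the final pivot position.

Lomuto partition with pivot = 38:

Initial array: [2, 10, 22, 22, 34, 27, 16, 8, 38]

arr[0]=2 <= 38: swap with position 0, array becomes [2, 10, 22, 22, 34, 27, 16, 8, 38]
arr[1]=10 <= 38: swap with position 1, array becomes [2, 10, 22, 22, 34, 27, 16, 8, 38]
arr[2]=22 <= 38: swap with position 2, array becomes [2, 10, 22, 22, 34, 27, 16, 8, 38]
arr[3]=22 <= 38: swap with position 3, array becomes [2, 10, 22, 22, 34, 27, 16, 8, 38]
arr[4]=34 <= 38: swap with position 4, array becomes [2, 10, 22, 22, 34, 27, 16, 8, 38]
arr[5]=27 <= 38: swap with position 5, array becomes [2, 10, 22, 22, 34, 27, 16, 8, 38]
arr[6]=16 <= 38: swap with position 6, array becomes [2, 10, 22, 22, 34, 27, 16, 8, 38]
arr[7]=8 <= 38: swap with position 7, array becomes [2, 10, 22, 22, 34, 27, 16, 8, 38]

Place pivot at position 8: [2, 10, 22, 22, 34, 27, 16, 8, 38]
Pivot position: 8

After partitioning with pivot 38, the array becomes [2, 10, 22, 22, 34, 27, 16, 8, 38]. The pivot is placed at index 8. All elements to the left of the pivot are <= 38, and all elements to the right are > 38.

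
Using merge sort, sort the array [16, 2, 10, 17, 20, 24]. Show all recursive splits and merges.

Merge sort trace:

Split: [16, 2, 10, 17, 20, 24] -> [16, 2, 10] and [17, 20, 24]
  Split: [16, 2, 10] -> [16] and [2, 10]
    Split: [2, 10] -> [2] and [10]
    Merge: [2] + [10] -> [2, 10]
  Merge: [16] + [2, 10] -> [2, 10, 16]
  Split: [17, 20, 24] -> [17] and [20, 24]
    Split: [20, 24] -> [20] and [24]
    Merge: [20] + [24] -> [20, 24]
  Merge: [17] + [20, 24] -> [17, 20, 24]
Merge: [2, 10, 16] + [17, 20, 24] -> [2, 10, 16, 17, 20, 24]

Final sorted array: [2, 10, 16, 17, 20, 24]

The merge sort proceeds by recursively splitting the array and merging sorted halves.
After all merges, the sorted array is [2, 10, 16, 17, 20, 24].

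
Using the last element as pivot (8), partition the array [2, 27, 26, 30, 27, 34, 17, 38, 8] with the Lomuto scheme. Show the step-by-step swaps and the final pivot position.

Lomuto partition with pivot = 8:

Initial array: [2, 27, 26, 30, 27, 34, 17, 38, 8]

arr[0]=2 <= 8: swap with position 0, array becomes [2, 27, 26, 30, 27, 34, 17, 38, 8]
arr[1]=27 > 8: no swap
arr[2]=26 > 8: no swap
arr[3]=30 > 8: no swap
arr[4]=27 > 8: no swap
arr[5]=34 > 8: no swap
arr[6]=17 > 8: no swap
arr[7]=38 > 8: no swap

Place pivot at position 1: [2, 8, 26, 30, 27, 34, 17, 38, 27]
Pivot position: 1

After partitioning with pivot 8, the array becomes [2, 8, 26, 30, 27, 34, 17, 38, 27]. The pivot is placed at index 1. All elements to the left of the pivot are <= 8, and all elements to the right are > 8.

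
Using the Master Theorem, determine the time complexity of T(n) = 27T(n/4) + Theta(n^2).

Master Theorem for T(n) = 27T(n/4) + O(n^2):

a = 27, b = 4, c = 2
log_b(a) = log_4(27) = 2.3774

Case 1: c = 2 < log_4(27) = 2.3774
T(n) = O(n^(log_4 27))

For T(n) = 27T(n/4) + O(n^2): log_4(27) = 2.3774. This is Case 1 of the Master Theorem (c < log_b(a), work dominated by leaves), giving O(n^(log_4 27)).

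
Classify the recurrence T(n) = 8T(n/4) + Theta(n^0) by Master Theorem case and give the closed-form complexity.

Master Theorem for T(n) = 8T(n/4) + O(n^0):

a = 8, b = 4, c = 0
log_b(a) = log_4(8) = 1.5000

Case 1: c = 0 < log_4(8) = 1.5000
T(n) = O(n^(log_4 8))

For T(n) = 8T(n/4) + O(n^0): log_4(8) = 1.5000. This is Case 1 of the Master Theorem (c < log_b(a), work dominated by leaves), giving O(n^(log_4 8)).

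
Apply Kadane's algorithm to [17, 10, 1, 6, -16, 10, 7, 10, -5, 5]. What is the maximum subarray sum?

Using Kadane's algorithm on [17, 10, 1, 6, -16, 10, 7, 10, -5, 5]:

Scanning through the array:
Position 1 (value 10): max_ending_here = 27, max_so_far = 27
Position 2 (value 1): max_ending_here = 28, max_so_far = 28
Position 3 (value 6): max_ending_here = 34, max_so_far = 34
Position 4 (value -16): max_ending_here = 18, max_so_far = 34
Position 5 (value 10): max_ending_here = 28, max_so_far = 34
Position 6 (value 7): max_ending_here = 35, max_so_far = 35
Position 7 (value 10): max_ending_here = 45, max_so_far = 45
Position 8 (value -5): max_ending_here = 40, max_so_far = 45
Position 9 (value 5): max_ending_here = 45, max_so_far = 45

Maximum subarray: [17, 10, 1, 6, -16, 10, 7, 10]
Maximum sum: 45

The maximum subarray is [17, 10, 1, 6, -16, 10, 7, 10] with sum 45. This subarray runs from index 0 to index 7.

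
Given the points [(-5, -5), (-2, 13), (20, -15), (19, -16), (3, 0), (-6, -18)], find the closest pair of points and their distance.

Computing all pairwise distances among 6 points:

d((-5, -5), (-2, 13)) = 18.2483
d((-5, -5), (20, -15)) = 26.9258
d((-5, -5), (19, -16)) = 26.4008
d((-5, -5), (3, 0)) = 9.434
d((-5, -5), (-6, -18)) = 13.0384
d((-2, 13), (20, -15)) = 35.609
d((-2, 13), (19, -16)) = 35.805
d((-2, 13), (3, 0)) = 13.9284
d((-2, 13), (-6, -18)) = 31.257
d((20, -15), (19, -16)) = 1.4142 <-- minimum
d((20, -15), (3, 0)) = 22.6716
d((20, -15), (-6, -18)) = 26.1725
d((19, -16), (3, 0)) = 22.6274
d((19, -16), (-6, -18)) = 25.0799
d((3, 0), (-6, -18)) = 20.1246

Closest pair: (20, -15) and (19, -16) with distance 1.4142

The closest pair is (20, -15) and (19, -16) with Euclidean distance 1.4142. For 6 points, brute-force pairwise comparison is shown above. For large n, the divide-and-conquer algorithm (sort by x, recurse on halves, check the dividing strip) achieves O(n log n).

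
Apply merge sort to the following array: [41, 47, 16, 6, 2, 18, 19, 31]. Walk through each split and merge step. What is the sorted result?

Merge sort trace:

Split: [41, 47, 16, 6, 2, 18, 19, 31] -> [41, 47, 16, 6] and [2, 18, 19, 31]
  Split: [41, 47, 16, 6] -> [41, 47] and [16, 6]
    Split: [41, 47] -> [41] and [47]
    Merge: [41] + [47] -> [41, 47]
    Split: [16, 6] -> [16] and [6]
    Merge: [16] + [6] -> [6, 16]
  Merge: [41, 47] + [6, 16] -> [6, 16, 41, 47]
  Split: [2, 18, 19, 31] -> [2, 18] and [19, 31]
    Split: [2, 18] -> [2] and [18]
    Merge: [2] + [18] -> [2, 18]
    Split: [19, 31] -> [19] and [31]
    Merge: [19] + [31] -> [19, 31]
  Merge: [2, 18] + [19, 31] -> [2, 18, 19, 31]
Merge: [6, 16, 41, 47] + [2, 18, 19, 31] -> [2, 6, 16, 18, 19, 31, 41, 47]

Final sorted array: [2, 6, 16, 18, 19, 31, 41, 47]

The merge sort proceeds by recursively splitting the array and merging sorted halves.
After all merges, the sorted array is [2, 6, 16, 18, 19, 31, 41, 47].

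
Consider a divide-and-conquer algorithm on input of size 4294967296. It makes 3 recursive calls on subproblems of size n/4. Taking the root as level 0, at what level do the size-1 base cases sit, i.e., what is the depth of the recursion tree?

For divide and conquer with division factor 4:

Problem sizes at each level:
Level 0: 4294967296
Level 1: 1073741824
Level 2: 268435456
Level 3: 67108864
Level 4: 16777216
Level 5: 4194304
Level 6: 1048576
Level 7: 262144
Level 8: 65536
Level 9: 16384
Level 10: 4096
Level 11: 1024
Level 12: 256
Level 13: 64
Level 14: 16
Level 15: 4
Level 16: 1

The root is level 0 and the size-1 base case is level 16 (the tree spans levels 0 through 16, i.e. 17 levels counting the root), so the depth is the number of divisions: log_4(4294967296) = 16

The recursion tree depth is log_4(4294967296) = 16. At each level, the problem size is divided by 4, so it takes 16 divisions to reduce to a base case of size 1. The algorithm makes 3 recursive calls at each level.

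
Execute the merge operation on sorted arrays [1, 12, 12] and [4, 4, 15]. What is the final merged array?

Merging process:

Compare 1 vs 4: take 1 from left. Merged: [1]
Compare 12 vs 4: take 4 from right. Merged: [1, 4]
Compare 12 vs 4: take 4 from right. Merged: [1, 4, 4]
Compare 12 vs 15: take 12 from left. Merged: [1, 4, 4, 12]
Compare 12 vs 15: take 12 from left. Merged: [1, 4, 4, 12, 12]
Append remaining from right: [15]. Merged: [1, 4, 4, 12, 12, 15]

Final merged array: [1, 4, 4, 12, 12, 15]
Total comparisons: 5

The merged array is [1, 4, 4, 12, 12, 15], requiring 5 comparisons. The merge step runs in O(n) time where n is the total number of elements.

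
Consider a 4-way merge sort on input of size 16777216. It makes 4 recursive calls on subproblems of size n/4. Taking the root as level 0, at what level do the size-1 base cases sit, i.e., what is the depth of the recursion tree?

For divide and conquer with division factor 4:

Problem sizes at each level:
Level 0: 16777216
Level 1: 4194304
Level 2: 1048576
Level 3: 262144
Level 4: 65536
Level 5: 16384
Level 6: 4096
Level 7: 1024
Level 8: 256
Level 9: 64
Level 10: 16
Level 11: 4
Level 12: 1

The root is level 0 and the size-1 base case is level 12 (the tree spans levels 0 through 12, i.e. 13 levels counting the root), so the depth is the number of divisions: log_4(16777216) = 12

The recursion tree depth is log_4(16777216) = 12. At each level, the problem size is divided by 4, so it takes 12 divisions to reduce to a base case of size 1. The algorithm makes 4 recursive calls at each level.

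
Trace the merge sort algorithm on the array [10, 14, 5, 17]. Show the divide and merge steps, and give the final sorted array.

Merge sort trace:

Split: [10, 14, 5, 17] -> [10, 14] and [5, 17]
  Split: [10, 14] -> [10] and [14]
  Merge: [10] + [14] -> [10, 14]
  Split: [5, 17] -> [5] and [17]
  Merge: [5] + [17] -> [5, 17]
Merge: [10, 14] + [5, 17] -> [5, 10, 14, 17]

Final sorted array: [5, 10, 14, 17]

The merge sort proceeds by recursively splitting the array and merging sorted halves.
After all merges, the sorted array is [5, 10, 14, 17].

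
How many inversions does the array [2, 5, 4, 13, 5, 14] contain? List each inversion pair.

Finding inversions in [2, 5, 4, 13, 5, 14]:

(1, 2): arr[1]=5 > arr[2]=4
(3, 4): arr[3]=13 > arr[4]=5

Total inversions: 2

The array has 2 inversion(s): (1,2), (3,4). Each pair (i,j) satisfies i < j and arr[i] > arr[j].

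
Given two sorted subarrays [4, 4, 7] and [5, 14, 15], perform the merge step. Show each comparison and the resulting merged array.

Merging process:

Compare 4 vs 5: take 4 from left. Merged: [4]
Compare 4 vs 5: take 4 from left. Merged: [4, 4]
Compare 7 vs 5: take 5 from right. Merged: [4, 4, 5]
Compare 7 vs 14: take 7 from left. Merged: [4, 4, 5, 7]
Append remaining from right: [14, 15]. Merged: [4, 4, 5, 7, 14, 15]

Final merged array: [4, 4, 5, 7, 14, 15]
Total comparisons: 4

The merged array is [4, 4, 5, 7, 14, 15], requiring 4 comparisons. The merge step runs in O(n) time where n is the total number of elements.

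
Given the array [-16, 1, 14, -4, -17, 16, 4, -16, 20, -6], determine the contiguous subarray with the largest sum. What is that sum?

Using Kadane's algorithm on [-16, 1, 14, -4, -17, 16, 4, -16, 20, -6]:

Scanning through the array:
Position 1 (value 1): max_ending_here = 1, max_so_far = 1
Position 2 (value 14): max_ending_here = 15, max_so_far = 15
Position 3 (value -4): max_ending_here = 11, max_so_far = 15
Position 4 (value -17): max_ending_here = -6, max_so_far = 15
Position 5 (value 16): max_ending_here = 16, max_so_far = 16
Position 6 (value 4): max_ending_here = 20, max_so_far = 20
Position 7 (value -16): max_ending_here = 4, max_so_far = 20
Position 8 (value 20): max_ending_here = 24, max_so_far = 24
Position 9 (value -6): max_ending_here = 18, max_so_far = 24

Maximum subarray: [16, 4, -16, 20]
Maximum sum: 24

The maximum subarray is [16, 4, -16, 20] with sum 24. This subarray runs from index 5 to index 8.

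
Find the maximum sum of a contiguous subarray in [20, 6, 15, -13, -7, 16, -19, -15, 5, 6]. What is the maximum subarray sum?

Using Kadane's algorithm on [20, 6, 15, -13, -7, 16, -19, -15, 5, 6]:

Scanning through the array:
Position 1 (value 6): max_ending_here = 26, max_so_far = 26
Position 2 (value 15): max_ending_here = 41, max_so_far = 41
Position 3 (value -13): max_ending_here = 28, max_so_far = 41
Position 4 (value -7): max_ending_here = 21, max_so_far = 41
Position 5 (value 16): max_ending_here = 37, max_so_far = 41
Position 6 (value -19): max_ending_here = 18, max_so_far = 41
Position 7 (value -15): max_ending_here = 3, max_so_far = 41
Position 8 (value 5): max_ending_here = 8, max_so_far = 41
Position 9 (value 6): max_ending_here = 14, max_so_far = 41

Maximum subarray: [20, 6, 15]
Maximum sum: 41

The maximum subarray is [20, 6, 15] with sum 41. This subarray runs from index 0 to index 2.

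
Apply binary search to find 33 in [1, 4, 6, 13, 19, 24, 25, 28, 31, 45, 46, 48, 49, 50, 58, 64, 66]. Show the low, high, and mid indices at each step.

Binary search for 33 in [1, 4, 6, 13, 19, 24, 25, 28, 31, 45, 46, 48, 49, 50, 58, 64, 66]:

lo=0, hi=16, mid=8, arr[mid]=31 -> 31 < 33, search right half
lo=9, hi=16, mid=12, arr[mid]=49 -> 49 > 33, search left half
lo=9, hi=11, mid=10, arr[mid]=46 -> 46 > 33, search left half
lo=9, hi=9, mid=9, arr[mid]=45 -> 45 > 33, search left half
lo=9 > hi=8, target 33 not found

Binary search determines that 33 is not in the array after 4 comparisons. The search space was exhausted without finding the target.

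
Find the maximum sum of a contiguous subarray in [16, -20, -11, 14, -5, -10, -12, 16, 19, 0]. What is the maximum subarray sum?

Using Kadane's algorithm on [16, -20, -11, 14, -5, -10, -12, 16, 19, 0]:

Scanning through the array:
Position 1 (value -20): max_ending_here = -4, max_so_far = 16
Position 2 (value -11): max_ending_here = -11, max_so_far = 16
Position 3 (value 14): max_ending_here = 14, max_so_far = 16
Position 4 (value -5): max_ending_here = 9, max_so_far = 16
Position 5 (value -10): max_ending_here = -1, max_so_far = 16
Position 6 (value -12): max_ending_here = -12, max_so_far = 16
Position 7 (value 16): max_ending_here = 16, max_so_far = 16
Position 8 (value 19): max_ending_here = 35, max_so_far = 35
Position 9 (value 0): max_ending_here = 35, max_so_far = 35

Maximum subarray: [16, 19]
Maximum sum: 35

The maximum subarray is [16, 19] with sum 35. This subarray runs from index 7 to index 8.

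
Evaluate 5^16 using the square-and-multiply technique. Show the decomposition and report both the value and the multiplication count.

Computing 5^16 by squaring (build up from 5^1; each line after the first costs one multiplication):

5^1 = 5
5^2 = (5^1)^2 = 5^2 = 25
5^4 = (5^2)^2 = 25^2 = 625
5^8 = (5^4)^2 = 625^2 = 390625
5^16 = (5^8)^2 = 390625^2 = 152587890625

Result: 152587890625
Multiplications needed: 4 (4 lines after 5^1)

5^16 = 152587890625. Using exponentiation by squaring, this requires 4 multiplications. The key idea: if the exponent is even, square the half-power; if odd, multiply by the base once.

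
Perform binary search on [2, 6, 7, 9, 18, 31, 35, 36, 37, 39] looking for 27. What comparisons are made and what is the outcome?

Binary search for 27 in [2, 6, 7, 9, 18, 31, 35, 36, 37, 39]:

lo=0, hi=9, mid=4, arr[mid]=18 -> 18 < 27, search right half
lo=5, hi=9, mid=7, arr[mid]=36 -> 36 > 27, search left half
lo=5, hi=6, mid=5, arr[mid]=31 -> 31 > 27, search left half
lo=5 > hi=4, target 27 not found

Binary search determines that 27 is not in the array after 3 comparisons. The search space was exhausted without finding the target.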